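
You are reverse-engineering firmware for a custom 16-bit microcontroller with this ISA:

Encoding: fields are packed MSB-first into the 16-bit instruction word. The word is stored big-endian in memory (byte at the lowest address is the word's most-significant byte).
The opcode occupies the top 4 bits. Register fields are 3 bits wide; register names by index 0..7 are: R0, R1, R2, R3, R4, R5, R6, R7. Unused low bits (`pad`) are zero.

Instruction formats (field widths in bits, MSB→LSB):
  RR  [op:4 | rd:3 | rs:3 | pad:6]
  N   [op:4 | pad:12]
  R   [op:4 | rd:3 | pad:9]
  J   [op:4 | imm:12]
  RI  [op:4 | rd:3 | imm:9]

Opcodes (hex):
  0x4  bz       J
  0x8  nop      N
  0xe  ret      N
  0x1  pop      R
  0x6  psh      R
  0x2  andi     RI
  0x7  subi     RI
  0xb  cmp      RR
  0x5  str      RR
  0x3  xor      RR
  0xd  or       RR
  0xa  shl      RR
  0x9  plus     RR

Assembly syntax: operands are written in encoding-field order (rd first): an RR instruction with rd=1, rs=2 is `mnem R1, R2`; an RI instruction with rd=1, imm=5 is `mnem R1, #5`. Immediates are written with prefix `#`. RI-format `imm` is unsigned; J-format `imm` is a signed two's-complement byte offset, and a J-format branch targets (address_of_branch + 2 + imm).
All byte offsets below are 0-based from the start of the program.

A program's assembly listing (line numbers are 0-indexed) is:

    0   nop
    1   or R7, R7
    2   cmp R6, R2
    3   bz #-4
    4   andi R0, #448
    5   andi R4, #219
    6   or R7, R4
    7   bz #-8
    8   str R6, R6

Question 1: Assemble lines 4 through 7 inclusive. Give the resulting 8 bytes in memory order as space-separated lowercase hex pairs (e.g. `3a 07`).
line 4 (andi): pack op=0x2:4|rd=0:3|imm=448:9 = 0x21c0; big→ 21 c0
line 5 (andi): pack op=0x2:4|rd=4:3|imm=219:9 = 0x28db; big→ 28 db
line 6 (or): pack op=0xd:4|rd=7:3|rs=4:3|pad=0:6 = 0xdf00; big→ df 00
line 7 (bz): pack op=0x4:4|imm=-8:12 = 0x4ff8; big→ 4f f8

21 c0 28 db df 00 4f f8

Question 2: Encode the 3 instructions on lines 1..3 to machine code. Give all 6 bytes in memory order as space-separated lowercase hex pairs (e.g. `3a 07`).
1. or fields op=0xd:4|rd=7:3|rs=7:3|pad=0:6 → word dfc0h → df c0
2. cmp fields op=0xb:4|rd=6:3|rs=2:3|pad=0:6 → word bc80h → bc 80
3. bz fields op=0x4:4|imm=-4:12 → word 4ffch → 4f fc

df c0 bc 80 4f fc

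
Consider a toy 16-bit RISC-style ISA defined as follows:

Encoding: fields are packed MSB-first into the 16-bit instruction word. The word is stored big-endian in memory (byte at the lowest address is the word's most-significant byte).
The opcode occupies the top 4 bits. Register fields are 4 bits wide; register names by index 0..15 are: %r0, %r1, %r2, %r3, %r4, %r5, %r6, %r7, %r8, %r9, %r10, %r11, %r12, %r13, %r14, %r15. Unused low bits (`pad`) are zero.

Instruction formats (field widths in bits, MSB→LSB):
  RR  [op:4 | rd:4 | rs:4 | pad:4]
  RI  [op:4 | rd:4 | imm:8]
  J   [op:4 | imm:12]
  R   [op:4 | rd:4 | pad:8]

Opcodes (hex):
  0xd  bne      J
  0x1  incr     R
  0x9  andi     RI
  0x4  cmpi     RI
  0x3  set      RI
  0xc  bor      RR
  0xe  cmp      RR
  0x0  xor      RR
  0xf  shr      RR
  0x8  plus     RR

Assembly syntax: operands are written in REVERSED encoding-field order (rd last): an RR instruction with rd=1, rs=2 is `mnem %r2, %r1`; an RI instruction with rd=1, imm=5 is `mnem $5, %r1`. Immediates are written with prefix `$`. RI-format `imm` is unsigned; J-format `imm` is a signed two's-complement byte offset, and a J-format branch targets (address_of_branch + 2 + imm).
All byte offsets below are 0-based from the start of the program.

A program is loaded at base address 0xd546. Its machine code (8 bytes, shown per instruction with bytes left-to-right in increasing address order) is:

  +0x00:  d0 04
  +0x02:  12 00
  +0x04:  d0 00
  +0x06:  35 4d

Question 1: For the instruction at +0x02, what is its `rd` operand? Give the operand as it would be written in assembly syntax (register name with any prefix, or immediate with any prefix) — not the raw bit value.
+0x02: 12 00 ⇒ word 0x1200 (big)
  top 4b → 0x1 → incr [R]
  [11:8] rd=2 = %r2

%r2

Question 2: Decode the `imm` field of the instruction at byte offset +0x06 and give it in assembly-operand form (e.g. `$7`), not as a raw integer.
$77

off 0x06: read 35 4d as big → 0x354d
  opcode bits[15:12]=0x3: set/RI
  [11:8] rd=5 = %r5
  [7:0] imm=77 = $77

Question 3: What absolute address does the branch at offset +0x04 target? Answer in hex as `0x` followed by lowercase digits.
+0x04: d0 00 ⇒ word 0xd000 (big)
  top 4b → 0xd → bne [J]
  imm@[11:0]=0x0 ⇒ $0
  target = base 0xd546 + off 0x04 + 2 + imm 0 = 0xd54c

0xd54c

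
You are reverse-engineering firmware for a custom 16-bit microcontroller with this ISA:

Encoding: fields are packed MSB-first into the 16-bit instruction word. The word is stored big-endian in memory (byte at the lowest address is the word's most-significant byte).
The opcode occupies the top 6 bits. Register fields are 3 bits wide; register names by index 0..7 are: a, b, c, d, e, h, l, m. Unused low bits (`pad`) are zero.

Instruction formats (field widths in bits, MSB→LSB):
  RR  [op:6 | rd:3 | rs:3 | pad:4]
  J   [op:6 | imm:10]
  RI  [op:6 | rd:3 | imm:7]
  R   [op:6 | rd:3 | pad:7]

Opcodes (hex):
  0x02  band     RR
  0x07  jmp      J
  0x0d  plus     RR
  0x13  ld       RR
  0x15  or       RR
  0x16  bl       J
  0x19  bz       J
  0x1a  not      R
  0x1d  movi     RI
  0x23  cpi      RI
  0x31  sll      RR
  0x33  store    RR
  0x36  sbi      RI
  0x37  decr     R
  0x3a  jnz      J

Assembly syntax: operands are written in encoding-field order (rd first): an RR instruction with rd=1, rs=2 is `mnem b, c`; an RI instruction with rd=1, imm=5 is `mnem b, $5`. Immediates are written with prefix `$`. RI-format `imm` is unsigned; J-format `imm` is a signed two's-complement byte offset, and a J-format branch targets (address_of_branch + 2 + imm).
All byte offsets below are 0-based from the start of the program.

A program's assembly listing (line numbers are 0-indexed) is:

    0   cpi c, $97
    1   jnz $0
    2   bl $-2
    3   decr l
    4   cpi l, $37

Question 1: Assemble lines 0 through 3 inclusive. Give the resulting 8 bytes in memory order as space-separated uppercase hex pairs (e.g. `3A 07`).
8D 61 E8 00 5B FE DF 00

0. cpi fields op=0x23:6|rd=2:3|imm=97:7 → word 8d61h → 8d 61
1. jnz fields op=0x3a:6|imm=0:10 → word e800h → e8 00
2. bl fields op=0x16:6|imm=-2:10 → word 5bfeh → 5b fe
3. decr fields op=0x37:6|rd=6:3|pad=0:7 → word df00h → df 00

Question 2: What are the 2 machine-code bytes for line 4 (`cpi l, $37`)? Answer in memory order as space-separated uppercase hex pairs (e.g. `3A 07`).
4. cpi fields op=0x23:6|rd=6:3|imm=37:7 → word 8f25h → 8f 25

8F 25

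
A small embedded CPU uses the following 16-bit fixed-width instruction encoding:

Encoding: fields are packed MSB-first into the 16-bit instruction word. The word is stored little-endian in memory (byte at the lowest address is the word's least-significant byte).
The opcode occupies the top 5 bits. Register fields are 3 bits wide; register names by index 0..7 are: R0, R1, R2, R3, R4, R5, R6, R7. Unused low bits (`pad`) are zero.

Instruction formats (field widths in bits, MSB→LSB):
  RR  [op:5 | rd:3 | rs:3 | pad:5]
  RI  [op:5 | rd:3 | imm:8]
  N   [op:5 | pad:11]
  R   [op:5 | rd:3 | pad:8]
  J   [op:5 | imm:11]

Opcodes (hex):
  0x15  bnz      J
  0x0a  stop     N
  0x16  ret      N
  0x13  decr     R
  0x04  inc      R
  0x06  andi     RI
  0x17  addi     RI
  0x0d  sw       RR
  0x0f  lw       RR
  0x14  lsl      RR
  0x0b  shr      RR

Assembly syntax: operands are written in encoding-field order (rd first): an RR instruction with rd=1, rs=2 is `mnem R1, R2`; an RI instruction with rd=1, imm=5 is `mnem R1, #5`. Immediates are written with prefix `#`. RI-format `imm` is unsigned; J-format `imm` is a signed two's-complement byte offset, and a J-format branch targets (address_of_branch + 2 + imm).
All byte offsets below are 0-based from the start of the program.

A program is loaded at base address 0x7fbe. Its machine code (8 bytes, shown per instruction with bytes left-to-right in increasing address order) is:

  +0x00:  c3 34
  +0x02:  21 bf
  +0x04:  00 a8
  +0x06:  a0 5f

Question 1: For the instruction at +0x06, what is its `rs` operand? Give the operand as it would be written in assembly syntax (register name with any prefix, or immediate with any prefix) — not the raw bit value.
R5

+0x06: a0 5f ⇒ word 0x5fa0 (little)
  opcode bits[15:11]=0xb: shr/RR
  rd@[10:8]=0x7 ⇒ R7
  rs@[7:5]=0x5 ⇒ R5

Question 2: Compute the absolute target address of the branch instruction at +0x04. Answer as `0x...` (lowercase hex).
0x7fc4

off 0x04: read 00 a8 as little → 0xa800
  opcode bits[15:11]=0x15: bnz/J
  imm@[10:0]=0x0 ⇒ #0
  target = base 0x7fbe + off 0x04 + 2 + imm 0 = 0x7fc4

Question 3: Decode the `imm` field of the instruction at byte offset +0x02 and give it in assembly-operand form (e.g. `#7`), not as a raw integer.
+0x02: 21 bf ⇒ word 0xbf21 (little)
  op=0xbf21>>11=0x17 ⇒ addi (RI)
  rd@[10:8]=0x7 ⇒ R7
  imm@[7:0]=0x21 ⇒ #33

#33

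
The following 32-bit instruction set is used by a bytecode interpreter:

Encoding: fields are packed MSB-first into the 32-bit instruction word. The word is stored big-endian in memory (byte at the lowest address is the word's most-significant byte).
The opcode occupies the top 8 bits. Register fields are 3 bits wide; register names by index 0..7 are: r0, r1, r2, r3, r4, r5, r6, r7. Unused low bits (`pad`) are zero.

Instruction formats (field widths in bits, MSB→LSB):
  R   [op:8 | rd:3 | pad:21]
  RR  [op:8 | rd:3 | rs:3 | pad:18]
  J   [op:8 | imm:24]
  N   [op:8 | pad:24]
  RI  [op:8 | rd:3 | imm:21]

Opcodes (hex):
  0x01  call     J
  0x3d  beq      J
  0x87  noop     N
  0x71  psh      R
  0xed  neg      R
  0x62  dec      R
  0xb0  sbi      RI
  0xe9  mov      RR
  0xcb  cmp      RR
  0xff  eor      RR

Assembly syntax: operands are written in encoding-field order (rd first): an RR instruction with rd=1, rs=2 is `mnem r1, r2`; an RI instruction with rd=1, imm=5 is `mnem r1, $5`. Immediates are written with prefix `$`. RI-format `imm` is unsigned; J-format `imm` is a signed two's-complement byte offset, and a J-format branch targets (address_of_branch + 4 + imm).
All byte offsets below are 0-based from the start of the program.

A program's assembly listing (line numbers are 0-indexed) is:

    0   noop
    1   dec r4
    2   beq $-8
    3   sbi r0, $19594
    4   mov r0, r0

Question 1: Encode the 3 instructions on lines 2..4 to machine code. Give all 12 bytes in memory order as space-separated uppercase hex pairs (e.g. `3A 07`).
L2: beq op=0x3d:8|imm=-8:24 ⇒ 0x3dfffff8 ⇒ big 3d ff ff f8
L3: sbi op=0xb0:8|rd=0:3|imm=19594:21 ⇒ 0xb0004c8a ⇒ big b0 00 4c 8a
L4: mov op=0xe9:8|rd=0:3|rs=0:3|pad=0:18 ⇒ 0xe9000000 ⇒ big e9 00 00 00

3D FF FF F8 B0 00 4C 8A E9 00 00 00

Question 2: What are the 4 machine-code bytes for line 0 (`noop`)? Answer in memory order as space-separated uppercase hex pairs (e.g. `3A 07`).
0. noop fields op=0x87:8|pad=0:24 → word 87000000h → 87 00 00 00

87 00 00 00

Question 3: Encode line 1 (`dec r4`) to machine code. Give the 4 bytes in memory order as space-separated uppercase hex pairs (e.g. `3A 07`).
62 80 00 00

1. dec fields op=0x62:8|rd=4:3|pad=0:21 → word 62800000h → 62 80 00 00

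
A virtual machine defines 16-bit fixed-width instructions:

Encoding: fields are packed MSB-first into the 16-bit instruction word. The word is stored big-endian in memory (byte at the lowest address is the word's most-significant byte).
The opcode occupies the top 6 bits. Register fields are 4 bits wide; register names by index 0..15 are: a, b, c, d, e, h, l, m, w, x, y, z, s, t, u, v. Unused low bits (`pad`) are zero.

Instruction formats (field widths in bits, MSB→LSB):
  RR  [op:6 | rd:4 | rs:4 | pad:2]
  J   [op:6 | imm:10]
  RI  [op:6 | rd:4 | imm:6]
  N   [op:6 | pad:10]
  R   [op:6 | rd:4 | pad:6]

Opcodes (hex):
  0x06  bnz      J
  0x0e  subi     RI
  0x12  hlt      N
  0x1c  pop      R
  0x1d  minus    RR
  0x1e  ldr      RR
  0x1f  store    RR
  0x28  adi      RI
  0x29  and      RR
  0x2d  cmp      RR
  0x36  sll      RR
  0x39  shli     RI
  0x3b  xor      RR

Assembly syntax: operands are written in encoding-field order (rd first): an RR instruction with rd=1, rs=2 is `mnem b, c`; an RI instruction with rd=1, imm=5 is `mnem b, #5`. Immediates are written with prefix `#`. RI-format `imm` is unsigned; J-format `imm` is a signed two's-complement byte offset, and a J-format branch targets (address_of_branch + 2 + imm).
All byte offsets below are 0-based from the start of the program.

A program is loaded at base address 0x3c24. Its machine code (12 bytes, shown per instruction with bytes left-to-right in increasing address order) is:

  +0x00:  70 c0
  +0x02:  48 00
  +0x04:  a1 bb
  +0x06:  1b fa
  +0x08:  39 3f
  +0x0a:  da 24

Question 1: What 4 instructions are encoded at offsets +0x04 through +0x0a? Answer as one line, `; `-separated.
[04] a1 bb → 0xa1bb
  opcode bits[15:10]=0x28: adi/RI
  [9:6] rd=6 = l
  [5:0] imm=59 = #59
[06] 1b fa → 0x1bfa
  opcode bits[15:10]=0x6: bnz/J
  [9:0] imm=1018 (s10→-6) = #-6
[08] 39 3f → 0x393f
  opcode bits[15:10]=0xe: subi/RI
  [9:6] rd=4 = e
  [5:0] imm=63 = #63
[0a] da 24 → 0xda24
  opcode bits[15:10]=0x36: sll/RR
  [9:6] rd=8 = w
  [5:2] rs=9 = x

adi l, #59; bnz #-6; subi e, #63; sll w, x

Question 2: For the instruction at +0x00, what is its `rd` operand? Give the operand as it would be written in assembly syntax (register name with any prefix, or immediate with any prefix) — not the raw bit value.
d

off 0x00: read 70 c0 as big → 0x70c0
  op=0x70c0>>10=0x1c ⇒ pop (R)
  [9:6] rd=3 = d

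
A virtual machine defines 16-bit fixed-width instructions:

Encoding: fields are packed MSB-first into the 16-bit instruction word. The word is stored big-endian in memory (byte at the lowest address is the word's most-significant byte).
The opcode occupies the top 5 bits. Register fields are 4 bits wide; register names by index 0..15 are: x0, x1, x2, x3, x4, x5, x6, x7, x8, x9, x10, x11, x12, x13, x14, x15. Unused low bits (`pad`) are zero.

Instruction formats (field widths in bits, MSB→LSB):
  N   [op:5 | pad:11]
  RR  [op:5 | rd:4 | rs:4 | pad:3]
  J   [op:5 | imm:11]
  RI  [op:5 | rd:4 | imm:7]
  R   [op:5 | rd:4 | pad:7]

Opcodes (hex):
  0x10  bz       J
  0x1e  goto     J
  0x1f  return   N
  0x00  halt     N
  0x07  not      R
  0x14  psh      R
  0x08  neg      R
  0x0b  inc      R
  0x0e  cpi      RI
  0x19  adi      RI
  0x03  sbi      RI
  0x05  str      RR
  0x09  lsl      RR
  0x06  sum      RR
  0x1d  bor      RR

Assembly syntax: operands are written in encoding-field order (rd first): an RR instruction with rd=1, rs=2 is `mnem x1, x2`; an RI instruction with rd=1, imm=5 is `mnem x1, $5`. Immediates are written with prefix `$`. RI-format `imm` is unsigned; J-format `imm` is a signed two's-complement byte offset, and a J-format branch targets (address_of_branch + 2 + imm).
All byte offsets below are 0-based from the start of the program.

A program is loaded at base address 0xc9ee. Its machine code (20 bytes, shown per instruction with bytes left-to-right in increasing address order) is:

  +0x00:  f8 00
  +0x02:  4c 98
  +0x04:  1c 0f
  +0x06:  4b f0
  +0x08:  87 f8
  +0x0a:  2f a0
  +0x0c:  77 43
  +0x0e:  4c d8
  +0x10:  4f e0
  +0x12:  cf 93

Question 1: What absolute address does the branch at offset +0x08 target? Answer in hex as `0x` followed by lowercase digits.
off 0x08: read 87 f8 as big → 0x87f8
  top 5b → 0x10 → bz [J]
  imm: (w>>0)&0x7ff=0x7f8 (s11→-8) → $-8
  target = base 0xc9ee + off 0x08 + 2 + imm -8 = 0xc9f0

0xc9f0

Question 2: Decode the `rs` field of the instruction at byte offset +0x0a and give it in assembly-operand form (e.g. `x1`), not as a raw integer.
x4

off 0x0a: read 2f a0 as big → 0x2fa0
  op=0x2fa0>>11=0x5 ⇒ str (RR)
  rd@[10:7]=0xf ⇒ x15
  rs@[6:3]=0x4 ⇒ x4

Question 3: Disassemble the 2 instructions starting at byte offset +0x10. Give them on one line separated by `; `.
off 0x10: read 4f e0 as big → 0x4fe0
  op=0x4fe0>>11=0x9 ⇒ lsl (RR)
  rd@[10:7]=0xf ⇒ x15
  rs@[6:3]=0xc ⇒ x12
off 0x12: read cf 93 as big → 0xcf93
  op=0xcf93>>11=0x19 ⇒ adi (RI)
  rd@[10:7]=0xf ⇒ x15
  imm@[6:0]=0x13 ⇒ $19

lsl x15, x12; adi x15, $19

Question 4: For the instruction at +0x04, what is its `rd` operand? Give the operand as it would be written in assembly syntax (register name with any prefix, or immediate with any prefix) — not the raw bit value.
+0x04: 1c 0f ⇒ word 0x1c0f (big)
  op=0x1c0f>>11=0x3 ⇒ sbi (RI)
  rd: (w>>7)&0xf=0x8 → x8
  imm: (w>>0)&0x7f=0xf → $15

x8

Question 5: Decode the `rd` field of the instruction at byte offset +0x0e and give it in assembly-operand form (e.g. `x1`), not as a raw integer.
@+0e  big-endian(4c d8) = 0x4cd8
  op=0x4cd8>>11=0x9 ⇒ lsl (RR)
  [10:7] rd=9 = x9
  [6:3] rs=11 = x11

x9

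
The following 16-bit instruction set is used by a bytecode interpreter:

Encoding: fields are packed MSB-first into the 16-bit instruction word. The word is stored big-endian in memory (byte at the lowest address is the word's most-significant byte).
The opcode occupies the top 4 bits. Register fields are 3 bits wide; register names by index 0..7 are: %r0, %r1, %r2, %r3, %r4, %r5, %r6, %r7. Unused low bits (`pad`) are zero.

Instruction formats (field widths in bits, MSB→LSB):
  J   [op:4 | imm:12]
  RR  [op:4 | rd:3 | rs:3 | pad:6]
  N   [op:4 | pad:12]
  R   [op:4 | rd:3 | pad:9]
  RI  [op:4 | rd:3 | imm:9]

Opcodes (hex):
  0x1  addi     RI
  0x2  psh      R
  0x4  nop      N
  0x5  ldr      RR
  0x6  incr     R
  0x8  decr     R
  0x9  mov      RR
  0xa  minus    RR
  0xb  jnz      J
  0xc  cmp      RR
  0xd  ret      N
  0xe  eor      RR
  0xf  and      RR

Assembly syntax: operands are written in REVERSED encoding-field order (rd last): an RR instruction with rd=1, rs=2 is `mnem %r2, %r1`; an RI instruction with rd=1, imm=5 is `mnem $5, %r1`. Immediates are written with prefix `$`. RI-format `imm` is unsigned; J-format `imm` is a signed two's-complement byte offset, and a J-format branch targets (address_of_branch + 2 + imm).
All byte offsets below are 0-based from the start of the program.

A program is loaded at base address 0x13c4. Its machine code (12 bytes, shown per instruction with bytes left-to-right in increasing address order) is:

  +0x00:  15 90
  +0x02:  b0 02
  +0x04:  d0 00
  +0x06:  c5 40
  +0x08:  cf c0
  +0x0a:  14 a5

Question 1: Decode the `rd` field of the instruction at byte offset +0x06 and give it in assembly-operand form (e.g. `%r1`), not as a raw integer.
%r2

off 0x06: read c5 40 as big → 0xc540
  opcode bits[15:12]=0xc: cmp/RR
  [11:9] rd=2 = %r2
  [8:6] rs=5 = %r5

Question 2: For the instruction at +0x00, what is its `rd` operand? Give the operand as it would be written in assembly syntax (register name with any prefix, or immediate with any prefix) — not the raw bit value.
%r2

off 0x00: read 15 90 as big → 0x1590
  op=0x1590>>12=0x1 ⇒ addi (RI)
  rd@[11:9]=0x2 ⇒ %r2
  imm@[8:0]=0x190 ⇒ $400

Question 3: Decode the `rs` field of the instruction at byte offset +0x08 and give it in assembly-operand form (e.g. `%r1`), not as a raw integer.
%r7

@+08  big-endian(cf c0) = 0xcfc0
  top 4b → 0xc → cmp [RR]
  [11:9] rd=7 = %r7
  [8:6] rs=7 = %r7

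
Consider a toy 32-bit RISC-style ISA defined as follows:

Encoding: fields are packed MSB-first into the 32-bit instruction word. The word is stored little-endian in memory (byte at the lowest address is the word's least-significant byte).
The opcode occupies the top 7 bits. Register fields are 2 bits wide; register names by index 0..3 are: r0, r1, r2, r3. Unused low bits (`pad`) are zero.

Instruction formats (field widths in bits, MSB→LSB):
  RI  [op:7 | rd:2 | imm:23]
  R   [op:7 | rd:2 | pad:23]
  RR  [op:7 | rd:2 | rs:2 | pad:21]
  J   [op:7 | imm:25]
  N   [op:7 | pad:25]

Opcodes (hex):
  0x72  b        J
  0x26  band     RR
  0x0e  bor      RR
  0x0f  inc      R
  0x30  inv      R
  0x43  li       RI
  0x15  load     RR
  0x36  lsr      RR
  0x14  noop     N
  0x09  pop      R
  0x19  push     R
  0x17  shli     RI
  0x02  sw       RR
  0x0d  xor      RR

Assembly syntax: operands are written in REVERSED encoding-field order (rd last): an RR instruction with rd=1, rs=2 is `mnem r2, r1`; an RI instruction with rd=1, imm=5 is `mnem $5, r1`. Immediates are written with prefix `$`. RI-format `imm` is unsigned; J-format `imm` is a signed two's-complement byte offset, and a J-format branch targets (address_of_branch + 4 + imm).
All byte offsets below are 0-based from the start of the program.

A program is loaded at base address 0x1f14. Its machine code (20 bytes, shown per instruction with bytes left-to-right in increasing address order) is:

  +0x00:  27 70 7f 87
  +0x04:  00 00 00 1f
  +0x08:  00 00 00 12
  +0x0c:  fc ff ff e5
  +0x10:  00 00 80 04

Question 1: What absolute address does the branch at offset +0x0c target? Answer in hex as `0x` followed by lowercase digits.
0x1f20

@+0c  little-endian(fc ff ff e5) = 0xe5fffffc
  opcode bits[31:25]=0x72: b/J
  imm@[24:0]=0x1fffffc (s25→-4) ⇒ $-4
  target = base 0x1f14 + off 0x0c + 4 + imm -4 = 0x1f20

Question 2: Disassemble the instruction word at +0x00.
li $8351783, r2

@+00  little-endian(27 70 7f 87) = 0x877f7027
  opcode bits[31:25]=0x43: li/RI
  rd@[24:23]=0x2 ⇒ r2
  imm@[22:0]=0x7f7027 ⇒ $8351783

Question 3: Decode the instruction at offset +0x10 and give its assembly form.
sw r0, r1

@+10  little-endian(00 00 80 04) = 0x04800000
  op=0x04800000>>25=0x2 ⇒ sw (RR)
  [24:23] rd=1 = r1
  [22:21] rs=0 = r0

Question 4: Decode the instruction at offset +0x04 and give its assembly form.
inc r2

+0x04: 00 00 00 1f ⇒ word 0x1f000000 (little)
  op=0x1f000000>>25=0xf ⇒ inc (R)
  rd: (w>>23)&0x3=0x2 → r2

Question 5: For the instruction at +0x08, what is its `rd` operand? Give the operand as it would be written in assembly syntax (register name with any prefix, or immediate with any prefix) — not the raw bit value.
r0

@+08  little-endian(00 00 00 12) = 0x12000000
  op=0x12000000>>25=0x9 ⇒ pop (R)
  rd@[24:23]=0x0 ⇒ r0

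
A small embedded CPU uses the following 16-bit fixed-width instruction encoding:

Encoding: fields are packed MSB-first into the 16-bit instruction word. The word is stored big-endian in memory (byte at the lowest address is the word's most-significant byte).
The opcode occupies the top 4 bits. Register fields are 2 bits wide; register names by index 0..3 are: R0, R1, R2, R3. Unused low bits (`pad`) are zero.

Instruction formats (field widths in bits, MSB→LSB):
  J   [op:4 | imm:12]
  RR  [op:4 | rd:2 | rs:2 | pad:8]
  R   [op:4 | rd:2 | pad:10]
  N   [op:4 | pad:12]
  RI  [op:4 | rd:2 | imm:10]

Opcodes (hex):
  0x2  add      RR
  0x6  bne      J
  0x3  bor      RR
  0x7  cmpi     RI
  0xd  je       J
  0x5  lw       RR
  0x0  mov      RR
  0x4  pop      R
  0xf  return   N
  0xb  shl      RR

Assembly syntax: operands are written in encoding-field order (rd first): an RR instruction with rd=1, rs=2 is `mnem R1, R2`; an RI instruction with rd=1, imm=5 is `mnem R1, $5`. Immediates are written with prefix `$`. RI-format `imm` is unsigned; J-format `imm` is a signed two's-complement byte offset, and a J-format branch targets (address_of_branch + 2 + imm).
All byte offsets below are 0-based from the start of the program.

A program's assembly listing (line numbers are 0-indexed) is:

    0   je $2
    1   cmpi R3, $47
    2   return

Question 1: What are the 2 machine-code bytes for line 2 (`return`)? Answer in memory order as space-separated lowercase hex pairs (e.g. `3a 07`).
line 2 (return): pack op=0xf:4|pad=0:12 = 0xf000; big→ f0 00

f0 00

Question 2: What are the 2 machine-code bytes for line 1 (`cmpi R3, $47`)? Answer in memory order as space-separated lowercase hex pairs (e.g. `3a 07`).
7c 2f

L1: cmpi op=0x7:4|rd=3:2|imm=47:10 ⇒ 0x7c2f ⇒ big 7c 2f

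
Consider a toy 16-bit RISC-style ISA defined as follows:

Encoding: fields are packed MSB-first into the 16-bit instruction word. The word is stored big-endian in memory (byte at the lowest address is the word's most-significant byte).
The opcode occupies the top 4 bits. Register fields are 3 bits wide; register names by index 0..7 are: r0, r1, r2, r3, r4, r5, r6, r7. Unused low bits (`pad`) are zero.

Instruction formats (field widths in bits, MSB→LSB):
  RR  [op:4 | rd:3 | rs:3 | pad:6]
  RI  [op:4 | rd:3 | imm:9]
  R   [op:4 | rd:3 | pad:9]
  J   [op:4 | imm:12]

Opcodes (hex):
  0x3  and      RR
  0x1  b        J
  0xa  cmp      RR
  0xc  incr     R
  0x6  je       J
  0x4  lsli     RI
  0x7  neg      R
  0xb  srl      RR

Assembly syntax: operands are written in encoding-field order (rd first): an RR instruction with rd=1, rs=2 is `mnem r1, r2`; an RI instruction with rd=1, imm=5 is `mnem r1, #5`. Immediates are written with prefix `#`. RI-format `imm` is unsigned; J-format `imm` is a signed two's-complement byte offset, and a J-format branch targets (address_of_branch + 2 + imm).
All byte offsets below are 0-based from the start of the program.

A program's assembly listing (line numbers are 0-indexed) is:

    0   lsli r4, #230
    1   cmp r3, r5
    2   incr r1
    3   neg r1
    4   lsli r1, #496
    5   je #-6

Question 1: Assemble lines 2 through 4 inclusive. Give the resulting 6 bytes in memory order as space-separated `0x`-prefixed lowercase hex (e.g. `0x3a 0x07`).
0xc2 0x00 0x72 0x00 0x43 0xf0

2. incr fields op=0xc:4|rd=1:3|pad=0:9 → word c200h → c2 00
3. neg fields op=0x7:4|rd=1:3|pad=0:9 → word 7200h → 72 00
4. lsli fields op=0x4:4|rd=1:3|imm=496:9 → word 43f0h → 43 f0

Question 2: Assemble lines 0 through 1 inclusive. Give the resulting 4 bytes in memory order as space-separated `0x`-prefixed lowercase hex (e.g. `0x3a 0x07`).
0x48 0xe6 0xa7 0x40

0. lsli fields op=0x4:4|rd=4:3|imm=230:9 → word 48e6h → 48 e6
1. cmp fields op=0xa:4|rd=3:3|rs=5:3|pad=0:6 → word a740h → a7 40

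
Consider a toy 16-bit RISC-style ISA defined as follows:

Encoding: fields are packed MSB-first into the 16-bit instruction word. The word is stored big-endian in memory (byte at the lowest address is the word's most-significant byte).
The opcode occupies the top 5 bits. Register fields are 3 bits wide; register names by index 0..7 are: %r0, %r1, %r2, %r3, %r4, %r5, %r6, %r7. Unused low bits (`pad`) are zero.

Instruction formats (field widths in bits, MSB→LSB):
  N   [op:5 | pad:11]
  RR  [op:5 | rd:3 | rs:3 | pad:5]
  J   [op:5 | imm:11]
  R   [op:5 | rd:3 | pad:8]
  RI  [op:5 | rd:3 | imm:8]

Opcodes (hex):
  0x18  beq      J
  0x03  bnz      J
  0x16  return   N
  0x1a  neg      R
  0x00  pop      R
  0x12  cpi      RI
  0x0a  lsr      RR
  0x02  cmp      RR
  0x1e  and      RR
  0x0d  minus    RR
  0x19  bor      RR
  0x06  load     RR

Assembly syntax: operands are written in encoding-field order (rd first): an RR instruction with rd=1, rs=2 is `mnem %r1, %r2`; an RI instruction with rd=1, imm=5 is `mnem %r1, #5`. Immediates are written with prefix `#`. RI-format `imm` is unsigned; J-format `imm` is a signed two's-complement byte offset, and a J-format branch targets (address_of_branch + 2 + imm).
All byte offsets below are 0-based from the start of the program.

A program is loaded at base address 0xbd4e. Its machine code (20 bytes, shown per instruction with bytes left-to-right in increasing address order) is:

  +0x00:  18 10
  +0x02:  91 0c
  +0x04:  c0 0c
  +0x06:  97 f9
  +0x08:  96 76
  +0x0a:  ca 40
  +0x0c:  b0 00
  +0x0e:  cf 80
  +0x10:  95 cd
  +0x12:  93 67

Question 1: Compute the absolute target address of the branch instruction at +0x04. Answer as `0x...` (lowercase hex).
0xbd60

[04] c0 0c → 0xc00c
  top 5b → 0x18 → beq [J]
  imm@[10:0]=0xc ⇒ #12
  target = base 0xbd4e + off 0x04 + 2 + imm 12 = 0xbd60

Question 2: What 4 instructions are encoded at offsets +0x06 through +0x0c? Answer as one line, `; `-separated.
cpi %r7, #249; cpi %r6, #118; bor %r2, %r2; return

[06] 97 f9 → 0x97f9
  opcode bits[15:11]=0x12: cpi/RI
  [10:8] rd=7 = %r7
  [7:0] imm=249 = #249
[08] 96 76 → 0x9676
  opcode bits[15:11]=0x12: cpi/RI
  [10:8] rd=6 = %r6
  [7:0] imm=118 = #118
[0a] ca 40 → 0xca40
  opcode bits[15:11]=0x19: bor/RR
  [10:8] rd=2 = %r2
  [7:5] rs=2 = %r2
[0c] b0 00 → 0xb000
  opcode bits[15:11]=0x16: return/N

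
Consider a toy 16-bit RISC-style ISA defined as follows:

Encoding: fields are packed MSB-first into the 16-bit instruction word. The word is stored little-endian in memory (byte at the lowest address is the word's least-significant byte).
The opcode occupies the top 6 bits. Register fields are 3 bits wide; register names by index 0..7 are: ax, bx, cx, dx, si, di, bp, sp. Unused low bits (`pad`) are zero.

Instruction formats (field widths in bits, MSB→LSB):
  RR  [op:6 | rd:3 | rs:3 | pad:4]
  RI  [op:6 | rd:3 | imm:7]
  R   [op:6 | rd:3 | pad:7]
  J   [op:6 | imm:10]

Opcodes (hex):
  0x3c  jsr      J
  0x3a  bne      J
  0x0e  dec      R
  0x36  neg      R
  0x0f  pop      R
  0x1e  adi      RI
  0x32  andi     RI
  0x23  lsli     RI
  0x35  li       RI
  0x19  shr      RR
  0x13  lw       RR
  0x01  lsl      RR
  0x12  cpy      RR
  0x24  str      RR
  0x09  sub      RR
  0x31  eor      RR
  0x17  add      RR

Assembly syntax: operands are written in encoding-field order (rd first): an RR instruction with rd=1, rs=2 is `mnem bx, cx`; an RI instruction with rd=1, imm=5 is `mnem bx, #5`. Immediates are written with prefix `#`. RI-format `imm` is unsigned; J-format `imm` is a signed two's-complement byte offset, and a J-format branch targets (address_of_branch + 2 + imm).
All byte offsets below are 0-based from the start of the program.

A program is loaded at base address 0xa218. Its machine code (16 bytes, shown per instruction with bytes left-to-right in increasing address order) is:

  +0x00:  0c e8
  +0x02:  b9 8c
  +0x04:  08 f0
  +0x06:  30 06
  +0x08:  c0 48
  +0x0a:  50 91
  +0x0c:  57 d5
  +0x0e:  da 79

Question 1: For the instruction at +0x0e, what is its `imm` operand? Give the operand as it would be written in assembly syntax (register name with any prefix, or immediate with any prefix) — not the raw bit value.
#90

[0e] da 79 → 0x79da
  op=0x79da>>10=0x1e ⇒ adi (RI)
  rd: (w>>7)&0x7=0x3 → dx
  imm: (w>>0)&0x7f=0x5a → #90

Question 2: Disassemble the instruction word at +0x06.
[06] 30 06 → 0x0630
  top 6b → 0x1 → lsl [RR]
  rd: (w>>7)&0x7=0x4 → si
  rs: (w>>4)&0x7=0x3 → dx

lsl si, dx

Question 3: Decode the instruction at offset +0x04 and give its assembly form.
jsr #8

+0x04: 08 f0 ⇒ word 0xf008 (little)
  op=0xf008>>10=0x3c ⇒ jsr (J)
  imm: (w>>0)&0x3ff=0x8 → #8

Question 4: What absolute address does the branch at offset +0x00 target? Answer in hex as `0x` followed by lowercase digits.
+0x00: 0c e8 ⇒ word 0xe80c (little)
  top 6b → 0x3a → bne [J]
  imm: (w>>0)&0x3ff=0xc → #12
  target = base 0xa218 + off 0x00 + 2 + imm 12 = 0xa226

0xa226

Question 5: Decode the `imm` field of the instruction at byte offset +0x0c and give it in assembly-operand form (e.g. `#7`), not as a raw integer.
off 0x0c: read 57 d5 as little → 0xd557
  op=0xd557>>10=0x35 ⇒ li (RI)
  rd@[9:7]=0x2 ⇒ cx
  imm@[6:0]=0x57 ⇒ #87

#87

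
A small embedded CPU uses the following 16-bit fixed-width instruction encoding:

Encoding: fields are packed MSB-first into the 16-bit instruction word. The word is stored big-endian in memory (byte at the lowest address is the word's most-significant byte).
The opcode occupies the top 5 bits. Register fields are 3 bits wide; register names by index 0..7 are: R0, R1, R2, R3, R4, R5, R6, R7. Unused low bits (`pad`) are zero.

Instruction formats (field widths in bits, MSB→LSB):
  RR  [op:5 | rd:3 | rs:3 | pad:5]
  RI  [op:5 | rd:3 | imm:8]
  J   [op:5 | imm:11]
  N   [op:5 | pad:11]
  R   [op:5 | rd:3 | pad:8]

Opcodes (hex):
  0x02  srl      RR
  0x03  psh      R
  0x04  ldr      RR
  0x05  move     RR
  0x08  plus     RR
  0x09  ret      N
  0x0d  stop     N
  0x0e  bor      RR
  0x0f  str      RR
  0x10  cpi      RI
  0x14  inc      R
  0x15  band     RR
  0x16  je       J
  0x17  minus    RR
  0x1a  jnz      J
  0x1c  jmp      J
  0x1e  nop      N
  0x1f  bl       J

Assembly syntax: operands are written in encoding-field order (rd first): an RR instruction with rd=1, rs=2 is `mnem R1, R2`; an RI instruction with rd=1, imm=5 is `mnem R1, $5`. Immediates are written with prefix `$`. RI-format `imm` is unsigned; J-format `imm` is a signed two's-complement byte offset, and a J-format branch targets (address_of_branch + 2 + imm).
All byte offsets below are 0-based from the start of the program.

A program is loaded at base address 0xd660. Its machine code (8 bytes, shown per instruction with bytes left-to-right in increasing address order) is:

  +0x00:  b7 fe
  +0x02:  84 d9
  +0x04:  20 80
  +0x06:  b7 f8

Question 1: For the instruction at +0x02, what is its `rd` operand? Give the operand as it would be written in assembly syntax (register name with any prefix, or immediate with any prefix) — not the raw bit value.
+0x02: 84 d9 ⇒ word 0x84d9 (big)
  opcode bits[15:11]=0x10: cpi/RI
  rd: (w>>8)&0x7=0x4 → R4
  imm: (w>>0)&0xff=0xd9 → $217

R4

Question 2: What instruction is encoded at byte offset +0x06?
je $-8

off 0x06: read b7 f8 as big → 0xb7f8
  opcode bits[15:11]=0x16: je/J
  [10:0] imm=2040 (s11→-8) = $-8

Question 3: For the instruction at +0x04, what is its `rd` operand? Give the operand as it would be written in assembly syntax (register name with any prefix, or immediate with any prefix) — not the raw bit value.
R0

@+04  big-endian(20 80) = 0x2080
  op=0x2080>>11=0x4 ⇒ ldr (RR)
  rd: (w>>8)&0x7=0x0 → R0
  rs: (w>>5)&0x7=0x4 → R4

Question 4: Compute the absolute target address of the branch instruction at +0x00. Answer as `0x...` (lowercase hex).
off 0x00: read b7 fe as big → 0xb7fe
  top 5b → 0x16 → je [J]
  [10:0] imm=2046 (s11→-2) = $-2
  target = base 0xd660 + off 0x00 + 2 + imm -2 = 0xd660

0xd660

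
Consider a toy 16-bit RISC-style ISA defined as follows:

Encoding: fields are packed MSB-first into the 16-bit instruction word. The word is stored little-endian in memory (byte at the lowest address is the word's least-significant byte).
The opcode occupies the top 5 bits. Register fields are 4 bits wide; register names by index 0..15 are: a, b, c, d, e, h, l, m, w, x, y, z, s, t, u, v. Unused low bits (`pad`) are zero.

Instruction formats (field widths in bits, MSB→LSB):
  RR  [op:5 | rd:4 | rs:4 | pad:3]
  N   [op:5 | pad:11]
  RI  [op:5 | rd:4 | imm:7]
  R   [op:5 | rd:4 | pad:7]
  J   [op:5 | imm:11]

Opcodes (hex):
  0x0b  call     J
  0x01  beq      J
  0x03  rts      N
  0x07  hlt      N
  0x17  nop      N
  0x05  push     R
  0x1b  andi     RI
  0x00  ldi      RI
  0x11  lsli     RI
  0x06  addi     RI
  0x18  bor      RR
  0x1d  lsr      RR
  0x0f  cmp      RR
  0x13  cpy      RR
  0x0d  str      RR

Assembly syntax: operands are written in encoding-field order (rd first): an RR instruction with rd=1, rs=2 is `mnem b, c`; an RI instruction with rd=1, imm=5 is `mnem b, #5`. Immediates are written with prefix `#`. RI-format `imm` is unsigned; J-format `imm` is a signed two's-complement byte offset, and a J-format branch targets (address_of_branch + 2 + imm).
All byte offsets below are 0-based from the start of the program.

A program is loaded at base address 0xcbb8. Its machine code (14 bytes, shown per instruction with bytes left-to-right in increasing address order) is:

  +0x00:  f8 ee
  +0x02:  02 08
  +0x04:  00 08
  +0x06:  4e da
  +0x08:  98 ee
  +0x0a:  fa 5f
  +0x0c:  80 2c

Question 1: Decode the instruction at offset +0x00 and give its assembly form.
[00] f8 ee → 0xeef8
  op=0xeef8>>11=0x1d ⇒ lsr (RR)
  rd: (w>>7)&0xf=0xd → t
  rs: (w>>3)&0xf=0xf → v

lsr t, v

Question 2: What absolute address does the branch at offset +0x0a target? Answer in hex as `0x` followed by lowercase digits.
@+0a  little-endian(fa 5f) = 0x5ffa
  op=0x5ffa>>11=0xb ⇒ call (J)
  [10:0] imm=2042 (s11→-6) = #-6
  target = base 0xcbb8 + off 0x0a + 2 + imm -6 = 0xcbbe

0xcbbe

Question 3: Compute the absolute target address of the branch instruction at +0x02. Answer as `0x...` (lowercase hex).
[02] 02 08 → 0x0802
  top 5b → 0x1 → beq [J]
  imm@[10:0]=0x2 ⇒ #2
  target = base 0xcbb8 + off 0x02 + 2 + imm 2 = 0xcbbe

0xcbbe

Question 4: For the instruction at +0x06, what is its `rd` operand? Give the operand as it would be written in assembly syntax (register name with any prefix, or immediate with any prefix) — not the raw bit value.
off 0x06: read 4e da as little → 0xda4e
  top 5b → 0x1b → andi [RI]
  rd: (w>>7)&0xf=0x4 → e
  imm: (w>>0)&0x7f=0x4e → #78

e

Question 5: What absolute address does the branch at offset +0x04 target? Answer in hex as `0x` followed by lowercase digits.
+0x04: 00 08 ⇒ word 0x0800 (little)
  top 5b → 0x1 → beq [J]
  imm: (w>>0)&0x7ff=0x0 → #0
  target = base 0xcbb8 + off 0x04 + 2 + imm 0 = 0xcbbe

0xcbbe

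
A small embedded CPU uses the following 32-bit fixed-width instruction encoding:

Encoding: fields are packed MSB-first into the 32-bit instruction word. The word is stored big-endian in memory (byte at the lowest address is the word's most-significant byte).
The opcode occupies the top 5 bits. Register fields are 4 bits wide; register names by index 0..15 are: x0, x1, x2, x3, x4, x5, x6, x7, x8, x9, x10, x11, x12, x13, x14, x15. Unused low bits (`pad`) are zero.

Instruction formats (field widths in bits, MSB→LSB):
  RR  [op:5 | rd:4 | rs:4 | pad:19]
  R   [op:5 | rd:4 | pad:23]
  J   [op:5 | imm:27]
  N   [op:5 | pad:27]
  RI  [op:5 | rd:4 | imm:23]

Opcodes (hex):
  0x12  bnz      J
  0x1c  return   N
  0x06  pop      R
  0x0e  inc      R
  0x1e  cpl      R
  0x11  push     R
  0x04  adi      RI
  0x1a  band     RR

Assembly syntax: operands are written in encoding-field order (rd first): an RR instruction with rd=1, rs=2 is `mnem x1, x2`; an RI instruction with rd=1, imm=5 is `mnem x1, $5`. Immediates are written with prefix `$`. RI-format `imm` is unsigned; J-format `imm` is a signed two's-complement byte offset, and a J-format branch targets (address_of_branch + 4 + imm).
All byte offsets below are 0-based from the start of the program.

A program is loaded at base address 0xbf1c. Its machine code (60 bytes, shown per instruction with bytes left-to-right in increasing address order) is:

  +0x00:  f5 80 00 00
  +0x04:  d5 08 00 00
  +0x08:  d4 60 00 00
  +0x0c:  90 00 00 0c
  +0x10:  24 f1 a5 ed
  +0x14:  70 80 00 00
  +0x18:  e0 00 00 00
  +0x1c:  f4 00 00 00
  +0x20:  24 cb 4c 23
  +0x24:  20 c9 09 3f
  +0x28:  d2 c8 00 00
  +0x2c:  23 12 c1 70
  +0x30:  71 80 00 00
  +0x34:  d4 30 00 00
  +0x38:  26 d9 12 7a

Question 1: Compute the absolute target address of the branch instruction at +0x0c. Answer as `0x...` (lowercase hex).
0xbf38

[0c] 90 00 00 0c → 0x9000000c
  opcode bits[31:27]=0x12: bnz/J
  imm@[26:0]=0xc ⇒ $12
  target = base 0xbf1c + off 0x0c + 4 + imm 12 = 0xbf38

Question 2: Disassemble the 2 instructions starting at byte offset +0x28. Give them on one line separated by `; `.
band x5, x9; adi x6, $1229168

[28] d2 c8 00 00 → 0xd2c80000
  op=0xd2c80000>>27=0x1a ⇒ band (RR)
  [26:23] rd=5 = x5
  [22:19] rs=9 = x9
[2c] 23 12 c1 70 → 0x2312c170
  op=0x2312c170>>27=0x4 ⇒ adi (RI)
  [26:23] rd=6 = x6
  [22:0] imm=1229168 = $1229168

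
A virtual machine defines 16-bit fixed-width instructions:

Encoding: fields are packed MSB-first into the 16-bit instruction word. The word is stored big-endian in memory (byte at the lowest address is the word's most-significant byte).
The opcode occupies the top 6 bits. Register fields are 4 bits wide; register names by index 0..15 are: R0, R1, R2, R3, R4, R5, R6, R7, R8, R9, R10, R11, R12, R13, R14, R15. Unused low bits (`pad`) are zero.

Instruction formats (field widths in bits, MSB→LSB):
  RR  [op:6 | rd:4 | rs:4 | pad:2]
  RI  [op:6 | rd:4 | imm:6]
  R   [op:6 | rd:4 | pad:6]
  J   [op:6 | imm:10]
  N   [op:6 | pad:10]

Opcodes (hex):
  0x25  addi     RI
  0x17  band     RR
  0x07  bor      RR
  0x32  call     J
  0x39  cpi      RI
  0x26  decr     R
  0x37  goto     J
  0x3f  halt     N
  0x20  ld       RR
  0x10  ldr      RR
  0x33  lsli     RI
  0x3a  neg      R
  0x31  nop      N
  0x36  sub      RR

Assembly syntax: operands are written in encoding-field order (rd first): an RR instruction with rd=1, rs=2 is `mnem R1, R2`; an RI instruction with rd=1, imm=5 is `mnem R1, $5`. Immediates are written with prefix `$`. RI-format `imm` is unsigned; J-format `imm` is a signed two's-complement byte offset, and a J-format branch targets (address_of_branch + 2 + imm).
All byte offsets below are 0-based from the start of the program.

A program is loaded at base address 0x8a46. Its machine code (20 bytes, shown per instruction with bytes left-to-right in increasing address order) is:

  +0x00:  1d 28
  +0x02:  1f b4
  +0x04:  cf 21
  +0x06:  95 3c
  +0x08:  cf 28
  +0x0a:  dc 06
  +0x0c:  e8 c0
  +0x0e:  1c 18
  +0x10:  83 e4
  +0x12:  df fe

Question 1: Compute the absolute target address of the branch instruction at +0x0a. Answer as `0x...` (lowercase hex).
+0x0a: dc 06 ⇒ word 0xdc06 (big)
  top 6b → 0x37 → goto [J]
  [9:0] imm=6 = $6
  target = base 0x8a46 + off 0x0a + 2 + imm 6 = 0x8a58

0x8a58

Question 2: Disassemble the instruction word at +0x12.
+0x12: df fe ⇒ word 0xdffe (big)
  op=0xdffe>>10=0x37 ⇒ goto (J)
  imm@[9:0]=0x3fe (s10→-2) ⇒ $-2

goto $-2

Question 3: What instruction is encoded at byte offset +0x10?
@+10  big-endian(83 e4) = 0x83e4
  top 6b → 0x20 → ld [RR]
  rd: (w>>6)&0xf=0xf → R15
  rs: (w>>2)&0xf=0x9 → R9

ld R15, R9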